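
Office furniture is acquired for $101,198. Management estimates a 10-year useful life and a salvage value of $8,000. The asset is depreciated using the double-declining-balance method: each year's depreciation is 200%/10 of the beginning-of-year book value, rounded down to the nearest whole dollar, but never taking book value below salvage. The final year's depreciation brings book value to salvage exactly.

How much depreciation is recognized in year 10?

$5,584

Depreciable base = $101,198 − $8,000 = $93,198.
Year 1: ⌊$101,198 × 200%/10⌋ = $20,239. Book value $80,959.
Year 2: ⌊$80,959 × 200%/10⌋ = $16,191. Book value $64,768.
Year 3: ⌊$64,768 × 200%/10⌋ = $12,953. Book value $51,815.
Year 4: ⌊$51,815 × 200%/10⌋ = $10,363. Book value $41,452.
Year 5: ⌊$41,452 × 200%/10⌋ = $8,290. Book value $33,162.
Year 6: ⌊$33,162 × 200%/10⌋ = $6,632. Book value $26,530.
Year 7: ⌊$26,530 × 200%/10⌋ = $5,306. Book value $21,224.
Year 8: ⌊$21,224 × 200%/10⌋ = $4,244. Book value $16,980.
Year 9: ⌊$16,980 × 200%/10⌋ = $3,396. Book value $13,584.
Year 10 (final): $13,584 − $8,000 = $5,584. Book value $8,000.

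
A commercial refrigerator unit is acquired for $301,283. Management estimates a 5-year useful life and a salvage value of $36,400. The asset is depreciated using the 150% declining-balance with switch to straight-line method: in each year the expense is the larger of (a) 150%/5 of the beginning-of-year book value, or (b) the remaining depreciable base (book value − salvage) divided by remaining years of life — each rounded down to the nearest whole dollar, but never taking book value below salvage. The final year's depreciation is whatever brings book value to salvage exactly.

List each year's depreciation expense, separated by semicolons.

$90,384; $63,269; $44,289; $33,470; $33,471

Depreciable base = $301,283 − $36,400 = $264,883.
Year 1: DB = ⌊$301,283 × 150%/5⌋ = $90,384; SL = ⌊$264,883/5⌋ = $52,976 → take DB $90,384. Book value $210,899.
Year 2: DB = ⌊$210,899 × 150%/5⌋ = $63,269; SL = ⌊$174,499/4⌋ = $43,624 → take DB $63,269. Book value $147,630.
Year 3: DB = ⌊$147,630 × 150%/5⌋ = $44,289; SL = ⌊$111,230/3⌋ = $37,076 → take DB $44,289. Book value $103,341.
Year 4: DB = ⌊$103,341 × 150%/5⌋ = $31,002; SL = ⌊$66,941/2⌋ = $33,470 → take SL $33,470. Book value $69,871.
Year 5 (final): $69,871 − $36,400 = $33,471. Book value $36,400.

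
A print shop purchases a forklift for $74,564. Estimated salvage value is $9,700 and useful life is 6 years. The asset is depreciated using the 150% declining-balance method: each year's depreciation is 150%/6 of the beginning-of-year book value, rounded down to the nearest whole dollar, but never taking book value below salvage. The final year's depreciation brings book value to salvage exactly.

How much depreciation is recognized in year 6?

Depreciable base = $74,564 − $9,700 = $64,864.
Year 1: ⌊$74,564 × 150%/6⌋ = $18,641. Book value $55,923.
Year 2: ⌊$55,923 × 150%/6⌋ = $13,980. Book value $41,943.
Year 3: ⌊$41,943 × 150%/6⌋ = $10,485. Book value $31,458.
Year 4: ⌊$31,458 × 150%/6⌋ = $7,864. Book value $23,594.
Year 5: ⌊$23,594 × 150%/6⌋ = $5,898. Book value $17,696.
Year 6 (final): $17,696 − $9,700 = $7,996. Book value $9,700.

$7,996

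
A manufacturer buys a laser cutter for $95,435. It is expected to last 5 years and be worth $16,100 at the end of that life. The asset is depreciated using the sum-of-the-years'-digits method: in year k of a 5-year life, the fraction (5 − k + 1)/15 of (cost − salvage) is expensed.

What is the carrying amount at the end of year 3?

$31,967

Depreciable base = $95,435 − $16,100 = $79,335.
Sum of the years' digits = 5+4+3+2+1 = 15.
Year 1: $79,335 × 5/15 = $26,445. Book value $68,990.
Year 2: $79,335 × 4/15 = $21,156. Book value $47,834.
Year 3: $79,335 × 3/15 = $15,867. Book value $31,967.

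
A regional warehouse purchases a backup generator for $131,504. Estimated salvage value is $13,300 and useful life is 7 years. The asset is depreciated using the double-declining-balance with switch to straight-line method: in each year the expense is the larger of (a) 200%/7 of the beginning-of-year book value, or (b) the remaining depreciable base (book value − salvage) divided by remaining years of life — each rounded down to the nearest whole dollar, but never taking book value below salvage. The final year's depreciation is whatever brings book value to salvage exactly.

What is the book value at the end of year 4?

Depreciable base = $131,504 − $13,300 = $118,204.
Year 1: DB = ⌊$131,504 × 200%/7⌋ = $37,572; SL = ⌊$118,204/7⌋ = $16,886 → take DB $37,572. Book value $93,932.
Year 2: DB = ⌊$93,932 × 200%/7⌋ = $26,837; SL = ⌊$80,632/6⌋ = $13,438 → take DB $26,837. Book value $67,095.
Year 3: DB = ⌊$67,095 × 200%/7⌋ = $19,170; SL = ⌊$53,795/5⌋ = $10,759 → take DB $19,170. Book value $47,925.
Year 4: DB = ⌊$47,925 × 200%/7⌋ = $13,692; SL = ⌊$34,625/4⌋ = $8,656 → take DB $13,692. Book value $34,233.

$34,233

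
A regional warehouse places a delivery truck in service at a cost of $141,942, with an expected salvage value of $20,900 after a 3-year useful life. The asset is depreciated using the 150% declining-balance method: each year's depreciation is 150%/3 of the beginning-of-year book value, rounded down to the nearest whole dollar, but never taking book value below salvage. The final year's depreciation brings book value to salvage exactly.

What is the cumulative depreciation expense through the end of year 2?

Depreciable base = $141,942 − $20,900 = $121,042.
Year 1: ⌊$141,942 × 150%/3⌋ = $70,971. Book value $70,971.
Year 2: ⌊$70,971 × 150%/3⌋ = $35,485. Book value $35,486.
Accumulated through year 2 = $141,942 − $35,486 = $106,456.

$106,456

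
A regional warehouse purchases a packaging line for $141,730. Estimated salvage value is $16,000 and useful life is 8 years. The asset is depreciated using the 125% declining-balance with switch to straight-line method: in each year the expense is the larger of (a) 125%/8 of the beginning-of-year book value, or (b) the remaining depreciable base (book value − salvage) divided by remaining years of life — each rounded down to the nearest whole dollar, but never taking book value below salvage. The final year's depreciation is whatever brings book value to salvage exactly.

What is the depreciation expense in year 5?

$13,827

Depreciable base = $141,730 − $16,000 = $125,730.
Year 1: DB = ⌊$141,730 × 125%/8⌋ = $22,145; SL = ⌊$125,730/8⌋ = $15,716 → take DB $22,145. Book value $119,585.
Year 2: DB = ⌊$119,585 × 125%/8⌋ = $18,685; SL = ⌊$103,585/7⌋ = $14,797 → take DB $18,685. Book value $100,900.
Year 3: DB = ⌊$100,900 × 125%/8⌋ = $15,765; SL = ⌊$84,900/6⌋ = $14,150 → take DB $15,765. Book value $85,135.
Year 4: DB = ⌊$85,135 × 125%/8⌋ = $13,302; SL = ⌊$69,135/5⌋ = $13,827 → take SL $13,827. Book value $71,308.
Year 5: DB = ⌊$71,308 × 125%/8⌋ = $11,141; SL = ⌊$55,308/4⌋ = $13,827 → take SL $13,827. Book value $57,481.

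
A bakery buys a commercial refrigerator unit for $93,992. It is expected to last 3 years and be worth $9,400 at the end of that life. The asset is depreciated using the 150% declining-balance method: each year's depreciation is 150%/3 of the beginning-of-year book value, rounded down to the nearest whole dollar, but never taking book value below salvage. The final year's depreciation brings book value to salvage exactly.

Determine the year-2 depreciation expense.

Depreciable base = $93,992 − $9,400 = $84,592.
Year 1: ⌊$93,992 × 150%/3⌋ = $46,996. Book value $46,996.
Year 2: ⌊$46,996 × 150%/3⌋ = $23,498. Book value $23,498.

$23,498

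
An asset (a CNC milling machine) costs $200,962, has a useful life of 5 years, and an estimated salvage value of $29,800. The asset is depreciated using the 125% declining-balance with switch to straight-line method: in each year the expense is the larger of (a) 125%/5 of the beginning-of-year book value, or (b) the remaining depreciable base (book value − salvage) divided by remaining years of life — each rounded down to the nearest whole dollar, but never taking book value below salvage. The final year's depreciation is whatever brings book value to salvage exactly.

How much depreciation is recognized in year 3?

$28,260

Depreciable base = $200,962 − $29,800 = $171,162.
Year 1: DB = ⌊$200,962 × 125%/5⌋ = $50,240; SL = ⌊$171,162/5⌋ = $34,232 → take DB $50,240. Book value $150,722.
Year 2: DB = ⌊$150,722 × 125%/5⌋ = $37,680; SL = ⌊$120,922/4⌋ = $30,230 → take DB $37,680. Book value $113,042.
Year 3: DB = ⌊$113,042 × 125%/5⌋ = $28,260; SL = ⌊$83,242/3⌋ = $27,747 → take DB $28,260. Book value $84,782.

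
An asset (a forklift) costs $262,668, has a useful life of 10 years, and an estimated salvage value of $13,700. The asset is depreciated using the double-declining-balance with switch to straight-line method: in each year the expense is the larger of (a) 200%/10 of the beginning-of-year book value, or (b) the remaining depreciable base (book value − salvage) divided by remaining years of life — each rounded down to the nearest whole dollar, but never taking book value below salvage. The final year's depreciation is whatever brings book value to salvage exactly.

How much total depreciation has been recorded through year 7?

Depreciable base = $262,668 − $13,700 = $248,968.
Year 1: DB = ⌊$262,668 × 200%/10⌋ = $52,533; SL = ⌊$248,968/10⌋ = $24,896 → take DB $52,533. Book value $210,135.
Year 2: DB = ⌊$210,135 × 200%/10⌋ = $42,027; SL = ⌊$196,435/9⌋ = $21,826 → take DB $42,027. Book value $168,108.
Year 3: DB = ⌊$168,108 × 200%/10⌋ = $33,621; SL = ⌊$154,408/8⌋ = $19,301 → take DB $33,621. Book value $134,487.
Year 4: DB = ⌊$134,487 × 200%/10⌋ = $26,897; SL = ⌊$120,787/7⌋ = $17,255 → take DB $26,897. Book value $107,590.
Year 5: DB = ⌊$107,590 × 200%/10⌋ = $21,518; SL = ⌊$93,890/6⌋ = $15,648 → take DB $21,518. Book value $86,072.
Year 6: DB = ⌊$86,072 × 200%/10⌋ = $17,214; SL = ⌊$72,372/5⌋ = $14,474 → take DB $17,214. Book value $68,858.
Year 7: DB = ⌊$68,858 × 200%/10⌋ = $13,771; SL = ⌊$55,158/4⌋ = $13,789 → take SL $13,789. Book value $55,069.
Accumulated through year 7 = $262,668 − $55,069 = $207,599.

$207,599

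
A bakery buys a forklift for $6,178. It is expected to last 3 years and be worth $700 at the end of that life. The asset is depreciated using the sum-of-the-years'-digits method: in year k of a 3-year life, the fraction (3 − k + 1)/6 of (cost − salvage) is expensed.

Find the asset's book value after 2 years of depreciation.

$1,613

Depreciable base = $6,178 − $700 = $5,478.
Sum of the years' digits = 3+2+1 = 6.
Year 1: $5,478 × 3/6 = $2,739. Book value $3,439.
Year 2: $5,478 × 2/6 = $1,826. Book value $1,613.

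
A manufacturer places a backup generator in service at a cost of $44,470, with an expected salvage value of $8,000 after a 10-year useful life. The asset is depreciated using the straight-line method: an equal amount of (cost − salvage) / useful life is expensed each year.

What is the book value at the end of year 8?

Depreciable base = $44,470 − $8,000 = $36,470.
Annual expense = $36,470 / 10 = $3,647.
End of year 1: book value $40,823.
End of year 2: book value $37,176.
End of year 3: book value $33,529.
End of year 4: book value $29,882.
End of year 5: book value $26,235.
End of year 6: book value $22,588.
End of year 7: book value $18,941.
End of year 8: book value $15,294.

$15,294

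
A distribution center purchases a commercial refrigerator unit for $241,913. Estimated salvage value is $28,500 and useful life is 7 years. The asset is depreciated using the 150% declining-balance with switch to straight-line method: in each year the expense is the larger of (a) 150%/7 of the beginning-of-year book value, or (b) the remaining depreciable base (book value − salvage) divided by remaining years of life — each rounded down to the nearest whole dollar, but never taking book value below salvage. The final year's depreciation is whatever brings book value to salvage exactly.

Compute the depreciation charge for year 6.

Depreciable base = $241,913 − $28,500 = $213,413.
Year 1: DB = ⌊$241,913 × 150%/7⌋ = $51,838; SL = ⌊$213,413/7⌋ = $30,487 → take DB $51,838. Book value $190,075.
Year 2: DB = ⌊$190,075 × 150%/7⌋ = $40,730; SL = ⌊$161,575/6⌋ = $26,929 → take DB $40,730. Book value $149,345.
Year 3: DB = ⌊$149,345 × 150%/7⌋ = $32,002; SL = ⌊$120,845/5⌋ = $24,169 → take DB $32,002. Book value $117,343.
Year 4: DB = ⌊$117,343 × 150%/7⌋ = $25,144; SL = ⌊$88,843/4⌋ = $22,210 → take DB $25,144. Book value $92,199.
Year 5: DB = ⌊$92,199 × 150%/7⌋ = $19,756; SL = ⌊$63,699/3⌋ = $21,233 → take SL $21,233. Book value $70,966.
Year 6: DB = ⌊$70,966 × 150%/7⌋ = $15,207; SL = ⌊$42,466/2⌋ = $21,233 → take SL $21,233. Book value $49,733.

$21,233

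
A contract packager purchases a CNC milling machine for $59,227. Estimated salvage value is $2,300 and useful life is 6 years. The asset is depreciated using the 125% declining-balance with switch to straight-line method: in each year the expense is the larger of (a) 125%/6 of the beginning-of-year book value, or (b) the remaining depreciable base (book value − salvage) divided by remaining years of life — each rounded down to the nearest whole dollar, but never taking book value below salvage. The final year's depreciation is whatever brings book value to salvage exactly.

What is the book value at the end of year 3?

Depreciable base = $59,227 − $2,300 = $56,927.
Year 1: DB = ⌊$59,227 × 125%/6⌋ = $12,338; SL = ⌊$56,927/6⌋ = $9,487 → take DB $12,338. Book value $46,889.
Year 2: DB = ⌊$46,889 × 125%/6⌋ = $9,768; SL = ⌊$44,589/5⌋ = $8,917 → take DB $9,768. Book value $37,121.
Year 3: DB = ⌊$37,121 × 125%/6⌋ = $7,733; SL = ⌊$34,821/4⌋ = $8,705 → take SL $8,705. Book value $28,416.

$28,416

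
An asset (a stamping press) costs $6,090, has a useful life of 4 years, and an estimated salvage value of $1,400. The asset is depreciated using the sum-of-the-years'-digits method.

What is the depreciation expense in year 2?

$1,407

Depreciable base = $6,090 − $1,400 = $4,690.
Sum of the years' digits = 4+3+2+1 = 10.
Year 1: $4,690 × 4/10 = $1,876. Book value $4,214.
Year 2: $4,690 × 3/10 = $1,407. Book value $2,807.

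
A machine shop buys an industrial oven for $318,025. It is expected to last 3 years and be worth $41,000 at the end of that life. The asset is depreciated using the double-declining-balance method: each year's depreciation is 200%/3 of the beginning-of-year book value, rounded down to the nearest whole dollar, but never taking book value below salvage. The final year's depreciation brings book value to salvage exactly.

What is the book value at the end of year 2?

$41,000

Depreciable base = $318,025 − $41,000 = $277,025.
Year 1: ⌊$318,025 × 200%/3⌋ = $212,016. Book value $106,009.
Year 2: ⌊$106,009 × 200%/3⌋ = $70,672, capped at $65,009. Book value $41,000.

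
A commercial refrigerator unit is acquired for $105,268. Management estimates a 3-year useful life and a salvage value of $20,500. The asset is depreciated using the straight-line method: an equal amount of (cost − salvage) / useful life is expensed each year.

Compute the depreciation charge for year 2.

Depreciable base = $105,268 − $20,500 = $84,768.
Annual expense = $84,768 / 3 = $28,256.

$28,256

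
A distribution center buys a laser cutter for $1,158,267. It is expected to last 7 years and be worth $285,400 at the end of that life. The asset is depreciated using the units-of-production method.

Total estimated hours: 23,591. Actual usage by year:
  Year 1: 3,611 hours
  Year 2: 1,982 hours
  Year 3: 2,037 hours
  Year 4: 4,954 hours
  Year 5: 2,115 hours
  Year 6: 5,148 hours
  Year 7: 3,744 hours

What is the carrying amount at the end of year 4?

$692,659

Depreciable base = $1,158,267 − $285,400 = $872,867.
Rate = $872,867 / 23,591 hours = $37 per hour.
Year 1: 3,611 × $37 = $133,607. Book value $1,024,660.
Year 2: 1,982 × $37 = $73,334. Book value $951,326.
Year 3: 2,037 × $37 = $75,369. Book value $875,957.
Year 4: 4,954 × $37 = $183,298. Book value $692,659.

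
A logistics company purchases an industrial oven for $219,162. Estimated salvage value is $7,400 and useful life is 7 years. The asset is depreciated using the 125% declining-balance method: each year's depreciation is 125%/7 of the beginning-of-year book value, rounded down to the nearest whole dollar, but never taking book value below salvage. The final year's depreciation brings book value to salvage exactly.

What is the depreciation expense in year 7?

$59,928

Depreciable base = $219,162 − $7,400 = $211,762.
Year 1: ⌊$219,162 × 125%/7⌋ = $39,136. Book value $180,026.
Year 2: ⌊$180,026 × 125%/7⌋ = $32,147. Book value $147,879.
Year 3: ⌊$147,879 × 125%/7⌋ = $26,406. Book value $121,473.
Year 4: ⌊$121,473 × 125%/7⌋ = $21,691. Book value $99,782.
Year 5: ⌊$99,782 × 125%/7⌋ = $17,818. Book value $81,964.
Year 6: ⌊$81,964 × 125%/7⌋ = $14,636. Book value $67,328.
Year 7 (final): $67,328 − $7,400 = $59,928. Book value $7,400.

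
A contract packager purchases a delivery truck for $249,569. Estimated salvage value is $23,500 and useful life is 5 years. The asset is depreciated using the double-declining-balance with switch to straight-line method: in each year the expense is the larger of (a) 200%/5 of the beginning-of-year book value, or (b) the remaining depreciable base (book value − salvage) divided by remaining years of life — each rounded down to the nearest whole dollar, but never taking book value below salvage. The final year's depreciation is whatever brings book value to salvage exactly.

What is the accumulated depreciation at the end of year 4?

$217,224

Depreciable base = $249,569 − $23,500 = $226,069.
Year 1: DB = ⌊$249,569 × 200%/5⌋ = $99,827; SL = ⌊$226,069/5⌋ = $45,213 → take DB $99,827. Book value $149,742.
Year 2: DB = ⌊$149,742 × 200%/5⌋ = $59,896; SL = ⌊$126,242/4⌋ = $31,560 → take DB $59,896. Book value $89,846.
Year 3: DB = ⌊$89,846 × 200%/5⌋ = $35,938; SL = ⌊$66,346/3⌋ = $22,115 → take DB $35,938. Book value $53,908.
Year 4: DB = ⌊$53,908 × 200%/5⌋ = $21,563; SL = ⌊$30,408/2⌋ = $15,204 → take DB $21,563. Book value $32,345.
Accumulated through year 4 = $249,569 − $32,345 = $217,224.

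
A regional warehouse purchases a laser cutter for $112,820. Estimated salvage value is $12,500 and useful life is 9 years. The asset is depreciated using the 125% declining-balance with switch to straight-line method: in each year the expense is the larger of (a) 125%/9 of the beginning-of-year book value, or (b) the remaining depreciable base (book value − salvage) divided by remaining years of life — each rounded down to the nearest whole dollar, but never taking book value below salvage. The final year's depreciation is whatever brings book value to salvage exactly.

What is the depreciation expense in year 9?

Depreciable base = $112,820 − $12,500 = $100,320.
Year 1: DB = ⌊$112,820 × 125%/9⌋ = $15,669; SL = ⌊$100,320/9⌋ = $11,146 → take DB $15,669. Book value $97,151.
Year 2: DB = ⌊$97,151 × 125%/9⌋ = $13,493; SL = ⌊$84,651/8⌋ = $10,581 → take DB $13,493. Book value $83,658.
Year 3: DB = ⌊$83,658 × 125%/9⌋ = $11,619; SL = ⌊$71,158/7⌋ = $10,165 → take DB $11,619. Book value $72,039.
Year 4: DB = ⌊$72,039 × 125%/9⌋ = $10,005; SL = ⌊$59,539/6⌋ = $9,923 → take DB $10,005. Book value $62,034.
Year 5: DB = ⌊$62,034 × 125%/9⌋ = $8,615; SL = ⌊$49,534/5⌋ = $9,906 → take SL $9,906. Book value $52,128.
Year 6: DB = ⌊$52,128 × 125%/9⌋ = $7,240; SL = ⌊$39,628/4⌋ = $9,907 → take SL $9,907. Book value $42,221.
Year 7: DB = ⌊$42,221 × 125%/9⌋ = $5,864; SL = ⌊$29,721/3⌋ = $9,907 → take SL $9,907. Book value $32,314.
Year 8: DB = ⌊$32,314 × 125%/9⌋ = $4,488; SL = ⌊$19,814/2⌋ = $9,907 → take SL $9,907. Book value $22,407.
Year 9 (final): $22,407 − $12,500 = $9,907. Book value $12,500.

$9,907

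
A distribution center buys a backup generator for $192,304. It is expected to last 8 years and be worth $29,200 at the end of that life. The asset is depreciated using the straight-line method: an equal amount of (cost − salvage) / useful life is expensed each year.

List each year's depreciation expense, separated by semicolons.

$20,388; $20,388; $20,388; $20,388; $20,388; $20,388; $20,388; $20,388

Depreciable base = $192,304 − $29,200 = $163,104.
Annual expense = $163,104 / 8 = $20,388.
End of year 1: book value $171,916.
End of year 2: book value $151,528.
End of year 3: book value $131,140.
End of year 4: book value $110,752.
End of year 5: book value $90,364.
End of year 6: book value $69,976.
End of year 7: book value $49,588.
End of year 8: book value $29,200.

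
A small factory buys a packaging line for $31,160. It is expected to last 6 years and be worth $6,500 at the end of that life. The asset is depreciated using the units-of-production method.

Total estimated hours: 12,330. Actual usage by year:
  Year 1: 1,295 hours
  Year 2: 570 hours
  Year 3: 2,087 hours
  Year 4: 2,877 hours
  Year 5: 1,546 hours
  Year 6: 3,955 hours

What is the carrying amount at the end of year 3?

$23,256

Depreciable base = $31,160 − $6,500 = $24,660.
Rate = $24,660 / 12,330 hours = $2 per hour.
Year 1: 1,295 × $2 = $2,590. Book value $28,570.
Year 2: 570 × $2 = $1,140. Book value $27,430.
Year 3: 2,087 × $2 = $4,174. Book value $23,256.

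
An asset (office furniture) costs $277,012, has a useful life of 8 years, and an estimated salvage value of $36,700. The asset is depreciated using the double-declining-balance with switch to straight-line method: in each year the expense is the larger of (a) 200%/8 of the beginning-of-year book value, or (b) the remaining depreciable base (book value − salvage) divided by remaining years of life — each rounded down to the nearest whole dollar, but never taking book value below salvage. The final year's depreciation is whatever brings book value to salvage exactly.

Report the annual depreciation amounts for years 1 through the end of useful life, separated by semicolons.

Depreciable base = $277,012 − $36,700 = $240,312.
Year 1: DB = ⌊$277,012 × 200%/8⌋ = $69,253; SL = ⌊$240,312/8⌋ = $30,039 → take DB $69,253. Book value $207,759.
Year 2: DB = ⌊$207,759 × 200%/8⌋ = $51,939; SL = ⌊$171,059/7⌋ = $24,437 → take DB $51,939. Book value $155,820.
Year 3: DB = ⌊$155,820 × 200%/8⌋ = $38,955; SL = ⌊$119,120/6⌋ = $19,853 → take DB $38,955. Book value $116,865.
Year 4: DB = ⌊$116,865 × 200%/8⌋ = $29,216; SL = ⌊$80,165/5⌋ = $16,033 → take DB $29,216. Book value $87,649.
Year 5: DB = ⌊$87,649 × 200%/8⌋ = $21,912; SL = ⌊$50,949/4⌋ = $12,737 → take DB $21,912. Book value $65,737.
Year 6: DB = ⌊$65,737 × 200%/8⌋ = $16,434; SL = ⌊$29,037/3⌋ = $9,679 → take DB $16,434. Book value $49,303.
Year 7: DB = ⌊$49,303 × 200%/8⌋ = $12,325; SL = ⌊$12,603/2⌋ = $6,301 → take DB $12,325. Book value $36,978.
Year 8 (final): $36,978 − $36,700 = $278. Book value $36,700.

$69,253; $51,939; $38,955; $29,216; $21,912; $16,434; $12,325; $278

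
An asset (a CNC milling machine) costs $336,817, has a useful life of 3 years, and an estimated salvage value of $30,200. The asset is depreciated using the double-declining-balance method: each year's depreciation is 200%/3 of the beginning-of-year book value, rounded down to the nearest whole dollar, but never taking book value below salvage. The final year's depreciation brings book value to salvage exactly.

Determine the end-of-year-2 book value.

$37,425

Depreciable base = $336,817 − $30,200 = $306,617.
Year 1: ⌊$336,817 × 200%/3⌋ = $224,544. Book value $112,273.
Year 2: ⌊$112,273 × 200%/3⌋ = $74,848. Book value $37,425.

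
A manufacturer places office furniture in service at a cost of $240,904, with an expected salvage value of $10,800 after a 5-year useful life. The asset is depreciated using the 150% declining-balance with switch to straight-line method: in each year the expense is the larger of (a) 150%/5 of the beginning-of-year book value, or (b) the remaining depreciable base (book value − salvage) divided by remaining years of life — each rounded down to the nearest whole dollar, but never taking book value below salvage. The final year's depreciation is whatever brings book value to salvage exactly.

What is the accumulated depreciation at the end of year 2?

Depreciable base = $240,904 − $10,800 = $230,104.
Year 1: DB = ⌊$240,904 × 150%/5⌋ = $72,271; SL = ⌊$230,104/5⌋ = $46,020 → take DB $72,271. Book value $168,633.
Year 2: DB = ⌊$168,633 × 150%/5⌋ = $50,589; SL = ⌊$157,833/4⌋ = $39,458 → take DB $50,589. Book value $118,044.
Accumulated through year 2 = $240,904 − $118,044 = $122,860.

$122,860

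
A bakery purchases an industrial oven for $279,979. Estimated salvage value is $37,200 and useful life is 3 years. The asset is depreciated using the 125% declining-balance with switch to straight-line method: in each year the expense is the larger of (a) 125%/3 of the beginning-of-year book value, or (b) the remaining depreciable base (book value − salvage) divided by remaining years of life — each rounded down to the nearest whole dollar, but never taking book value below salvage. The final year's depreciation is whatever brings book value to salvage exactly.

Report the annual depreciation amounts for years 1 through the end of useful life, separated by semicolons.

Depreciable base = $279,979 − $37,200 = $242,779.
Year 1: DB = ⌊$279,979 × 125%/3⌋ = $116,657; SL = ⌊$242,779/3⌋ = $80,926 → take DB $116,657. Book value $163,322.
Year 2: DB = ⌊$163,322 × 125%/3⌋ = $68,050; SL = ⌊$126,122/2⌋ = $63,061 → take DB $68,050. Book value $95,272.
Year 3 (final): $95,272 − $37,200 = $58,072. Book value $37,200.

$116,657; $68,050; $58,072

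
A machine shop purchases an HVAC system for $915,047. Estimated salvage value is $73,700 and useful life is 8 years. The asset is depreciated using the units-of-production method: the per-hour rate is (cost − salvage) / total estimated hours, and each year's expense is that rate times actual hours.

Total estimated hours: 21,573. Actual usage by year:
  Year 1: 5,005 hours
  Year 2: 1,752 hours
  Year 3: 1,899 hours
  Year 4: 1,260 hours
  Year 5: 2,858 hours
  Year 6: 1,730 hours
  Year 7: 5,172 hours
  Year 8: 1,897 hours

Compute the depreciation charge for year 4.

$49,140

Depreciable base = $915,047 − $73,700 = $841,347.
Rate = $841,347 / 21,573 hours = $39 per hour.
Year 1: 5,005 × $39 = $195,195. Book value $719,852.
Year 2: 1,752 × $39 = $68,328. Book value $651,524.
Year 3: 1,899 × $39 = $74,061. Book value $577,463.
Year 4: 1,260 × $39 = $49,140. Book value $528,323.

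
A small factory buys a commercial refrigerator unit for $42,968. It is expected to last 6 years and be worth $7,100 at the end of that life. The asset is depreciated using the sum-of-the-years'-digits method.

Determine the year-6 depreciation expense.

$1,708

Depreciable base = $42,968 − $7,100 = $35,868.
Sum of the years' digits = 6+5+4+3+2+1 = 21.
Year 1: $35,868 × 6/21 = $10,248. Book value $32,720.
Year 2: $35,868 × 5/21 = $8,540. Book value $24,180.
Year 3: $35,868 × 4/21 = $6,832. Book value $17,348.
Year 4: $35,868 × 3/21 = $5,124. Book value $12,224.
Year 5: $35,868 × 2/21 = $3,416. Book value $8,808.
Year 6: $35,868 × 1/21 = $1,708. Book value $7,100.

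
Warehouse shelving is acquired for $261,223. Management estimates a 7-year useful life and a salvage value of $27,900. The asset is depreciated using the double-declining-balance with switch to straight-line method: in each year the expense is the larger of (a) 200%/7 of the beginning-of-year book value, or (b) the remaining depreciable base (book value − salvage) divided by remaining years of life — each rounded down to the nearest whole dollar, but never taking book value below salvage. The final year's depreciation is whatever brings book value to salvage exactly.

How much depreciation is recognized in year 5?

Depreciable base = $261,223 − $27,900 = $233,323.
Year 1: DB = ⌊$261,223 × 200%/7⌋ = $74,635; SL = ⌊$233,323/7⌋ = $33,331 → take DB $74,635. Book value $186,588.
Year 2: DB = ⌊$186,588 × 200%/7⌋ = $53,310; SL = ⌊$158,688/6⌋ = $26,448 → take DB $53,310. Book value $133,278.
Year 3: DB = ⌊$133,278 × 200%/7⌋ = $38,079; SL = ⌊$105,378/5⌋ = $21,075 → take DB $38,079. Book value $95,199.
Year 4: DB = ⌊$95,199 × 200%/7⌋ = $27,199; SL = ⌊$67,299/4⌋ = $16,824 → take DB $27,199. Book value $68,000.
Year 5: DB = ⌊$68,000 × 200%/7⌋ = $19,428; SL = ⌊$40,100/3⌋ = $13,366 → take DB $19,428. Book value $48,572.

$19,428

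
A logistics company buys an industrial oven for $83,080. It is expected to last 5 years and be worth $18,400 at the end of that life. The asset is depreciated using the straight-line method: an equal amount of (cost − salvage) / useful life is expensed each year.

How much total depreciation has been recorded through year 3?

$38,808

Depreciable base = $83,080 − $18,400 = $64,680.
Annual expense = $64,680 / 5 = $12,936.
End of year 1: book value $70,144.
End of year 2: book value $57,208.
End of year 3: book value $44,272.
Accumulated through year 3 = $83,080 − $44,272 = $38,808.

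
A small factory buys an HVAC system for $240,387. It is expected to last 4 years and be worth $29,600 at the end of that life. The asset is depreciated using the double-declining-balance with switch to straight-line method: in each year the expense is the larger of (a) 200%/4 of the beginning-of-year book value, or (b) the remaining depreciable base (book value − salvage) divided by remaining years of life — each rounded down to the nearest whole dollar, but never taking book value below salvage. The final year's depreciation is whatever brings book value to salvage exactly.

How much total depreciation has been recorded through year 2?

Depreciable base = $240,387 − $29,600 = $210,787.
Year 1: DB = ⌊$240,387 × 200%/4⌋ = $120,193; SL = ⌊$210,787/4⌋ = $52,696 → take DB $120,193. Book value $120,194.
Year 2: DB = ⌊$120,194 × 200%/4⌋ = $60,097; SL = ⌊$90,594/3⌋ = $30,198 → take DB $60,097. Book value $60,097.
Accumulated through year 2 = $240,387 − $60,097 = $180,290.

$180,290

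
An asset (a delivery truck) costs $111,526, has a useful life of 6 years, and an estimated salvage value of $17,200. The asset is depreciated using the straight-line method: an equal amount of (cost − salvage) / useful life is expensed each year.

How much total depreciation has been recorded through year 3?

$47,163

Depreciable base = $111,526 − $17,200 = $94,326.
Annual expense = $94,326 / 6 = $15,721.
End of year 1: book value $95,805.
End of year 2: book value $80,084.
End of year 3: book value $64,363.
Accumulated through year 3 = $111,526 − $64,363 = $47,163.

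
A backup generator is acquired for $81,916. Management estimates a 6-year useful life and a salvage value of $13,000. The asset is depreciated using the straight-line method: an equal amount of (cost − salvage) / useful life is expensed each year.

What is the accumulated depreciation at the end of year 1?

Depreciable base = $81,916 − $13,000 = $68,916.
Annual expense = $68,916 / 6 = $11,486.
End of year 1: book value $70,430.
Accumulated through year 1 = $81,916 − $70,430 = $11,486.

$11,486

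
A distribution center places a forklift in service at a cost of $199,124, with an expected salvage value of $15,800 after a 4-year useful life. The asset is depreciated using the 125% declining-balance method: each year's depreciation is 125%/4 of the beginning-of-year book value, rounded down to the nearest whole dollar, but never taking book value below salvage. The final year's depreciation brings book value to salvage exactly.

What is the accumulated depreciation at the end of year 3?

Depreciable base = $199,124 − $15,800 = $183,324.
Year 1: ⌊$199,124 × 125%/4⌋ = $62,226. Book value $136,898.
Year 2: ⌊$136,898 × 125%/4⌋ = $42,780. Book value $94,118.
Year 3: ⌊$94,118 × 125%/4⌋ = $29,411. Book value $64,707.
Accumulated through year 3 = $199,124 − $64,707 = $134,417.

$134,417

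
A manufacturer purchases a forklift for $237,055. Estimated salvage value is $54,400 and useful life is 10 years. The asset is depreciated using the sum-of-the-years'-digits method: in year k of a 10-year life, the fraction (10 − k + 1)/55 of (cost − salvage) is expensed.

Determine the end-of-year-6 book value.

$87,610

Depreciable base = $237,055 − $54,400 = $182,655.
Sum of the years' digits = 10+9+8+7+6+5+4+3+2+1 = 55.
Year 1: $182,655 × 10/55 = $33,210. Book value $203,845.
Year 2: $182,655 × 9/55 = $29,889. Book value $173,956.
Year 3: $182,655 × 8/55 = $26,568. Book value $147,388.
Year 4: $182,655 × 7/55 = $23,247. Book value $124,141.
Year 5: $182,655 × 6/55 = $19,926. Book value $104,215.
Year 6: $182,655 × 5/55 = $16,605. Book value $87,610.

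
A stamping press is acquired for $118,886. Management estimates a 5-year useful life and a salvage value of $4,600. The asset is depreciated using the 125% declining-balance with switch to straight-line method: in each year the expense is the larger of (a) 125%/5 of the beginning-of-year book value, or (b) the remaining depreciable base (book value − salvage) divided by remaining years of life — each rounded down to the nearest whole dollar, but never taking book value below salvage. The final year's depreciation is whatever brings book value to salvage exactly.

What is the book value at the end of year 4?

Depreciable base = $118,886 − $4,600 = $114,286.
Year 1: DB = ⌊$118,886 × 125%/5⌋ = $29,721; SL = ⌊$114,286/5⌋ = $22,857 → take DB $29,721. Book value $89,165.
Year 2: DB = ⌊$89,165 × 125%/5⌋ = $22,291; SL = ⌊$84,565/4⌋ = $21,141 → take DB $22,291. Book value $66,874.
Year 3: DB = ⌊$66,874 × 125%/5⌋ = $16,718; SL = ⌊$62,274/3⌋ = $20,758 → take SL $20,758. Book value $46,116.
Year 4: DB = ⌊$46,116 × 125%/5⌋ = $11,529; SL = ⌊$41,516/2⌋ = $20,758 → take SL $20,758. Book value $25,358.

$25,358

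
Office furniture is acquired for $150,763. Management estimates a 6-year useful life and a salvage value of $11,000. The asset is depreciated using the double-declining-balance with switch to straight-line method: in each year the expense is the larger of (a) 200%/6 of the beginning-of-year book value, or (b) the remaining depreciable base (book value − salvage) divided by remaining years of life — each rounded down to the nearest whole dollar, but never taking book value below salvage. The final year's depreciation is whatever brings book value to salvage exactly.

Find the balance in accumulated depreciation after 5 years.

$130,909

Depreciable base = $150,763 − $11,000 = $139,763.
Year 1: DB = ⌊$150,763 × 200%/6⌋ = $50,254; SL = ⌊$139,763/6⌋ = $23,293 → take DB $50,254. Book value $100,509.
Year 2: DB = ⌊$100,509 × 200%/6⌋ = $33,503; SL = ⌊$89,509/5⌋ = $17,901 → take DB $33,503. Book value $67,006.
Year 3: DB = ⌊$67,006 × 200%/6⌋ = $22,335; SL = ⌊$56,006/4⌋ = $14,001 → take DB $22,335. Book value $44,671.
Year 4: DB = ⌊$44,671 × 200%/6⌋ = $14,890; SL = ⌊$33,671/3⌋ = $11,223 → take DB $14,890. Book value $29,781.
Year 5: DB = ⌊$29,781 × 200%/6⌋ = $9,927; SL = ⌊$18,781/2⌋ = $9,390 → take DB $9,927. Book value $19,854.
Accumulated through year 5 = $150,763 − $19,854 = $130,909.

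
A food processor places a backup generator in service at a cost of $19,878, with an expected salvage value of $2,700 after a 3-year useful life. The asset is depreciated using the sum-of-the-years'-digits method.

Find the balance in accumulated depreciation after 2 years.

$14,315

Depreciable base = $19,878 − $2,700 = $17,178.
Sum of the years' digits = 3+2+1 = 6.
Year 1: $17,178 × 3/6 = $8,589. Book value $11,289.
Year 2: $17,178 × 2/6 = $5,726. Book value $5,563.
Accumulated through year 2 = $19,878 − $5,563 = $14,315.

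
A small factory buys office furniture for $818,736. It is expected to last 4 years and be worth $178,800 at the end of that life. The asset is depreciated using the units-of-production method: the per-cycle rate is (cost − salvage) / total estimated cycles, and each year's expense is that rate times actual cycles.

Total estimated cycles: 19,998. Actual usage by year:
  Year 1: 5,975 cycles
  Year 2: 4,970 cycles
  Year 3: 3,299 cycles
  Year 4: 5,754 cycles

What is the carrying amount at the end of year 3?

$362,928

Depreciable base = $818,736 − $178,800 = $639,936.
Rate = $639,936 / 19,998 cycles = $32 per cycle.
Year 1: 5,975 × $32 = $191,200. Book value $627,536.
Year 2: 4,970 × $32 = $159,040. Book value $468,496.
Year 3: 3,299 × $32 = $105,568. Book value $362,928.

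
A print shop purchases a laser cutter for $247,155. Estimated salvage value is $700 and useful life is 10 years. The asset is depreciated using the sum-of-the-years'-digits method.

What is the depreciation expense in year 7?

Depreciable base = $247,155 − $700 = $246,455.
Sum of the years' digits = 10+9+8+7+6+5+4+3+2+1 = 55.
Year 1: $246,455 × 10/55 = $44,810. Book value $202,345.
Year 2: $246,455 × 9/55 = $40,329. Book value $162,016.
Year 3: $246,455 × 8/55 = $35,848. Book value $126,168.
Year 4: $246,455 × 7/55 = $31,367. Book value $94,801.
Year 5: $246,455 × 6/55 = $26,886. Book value $67,915.
Year 6: $246,455 × 5/55 = $22,405. Book value $45,510.
Year 7: $246,455 × 4/55 = $17,924. Book value $27,586.

$17,924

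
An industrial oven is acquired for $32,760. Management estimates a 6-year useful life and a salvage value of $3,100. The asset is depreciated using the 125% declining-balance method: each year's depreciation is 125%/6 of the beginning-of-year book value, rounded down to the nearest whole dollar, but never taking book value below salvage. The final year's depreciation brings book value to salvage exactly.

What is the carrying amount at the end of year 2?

$20,532

Depreciable base = $32,760 − $3,100 = $29,660.
Year 1: ⌊$32,760 × 125%/6⌋ = $6,825. Book value $25,935.
Year 2: ⌊$25,935 × 125%/6⌋ = $5,403. Book value $20,532.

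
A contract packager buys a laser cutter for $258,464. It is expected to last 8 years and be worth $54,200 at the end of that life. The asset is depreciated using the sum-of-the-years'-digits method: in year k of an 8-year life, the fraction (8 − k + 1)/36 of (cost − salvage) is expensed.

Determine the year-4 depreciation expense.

$28,370

Depreciable base = $258,464 − $54,200 = $204,264.
Sum of the years' digits = 8+7+6+5+4+3+2+1 = 36.
Year 1: $204,264 × 8/36 = $45,392. Book value $213,072.
Year 2: $204,264 × 7/36 = $39,718. Book value $173,354.
Year 3: $204,264 × 6/36 = $34,044. Book value $139,310.
Year 4: $204,264 × 5/36 = $28,370. Book value $110,940.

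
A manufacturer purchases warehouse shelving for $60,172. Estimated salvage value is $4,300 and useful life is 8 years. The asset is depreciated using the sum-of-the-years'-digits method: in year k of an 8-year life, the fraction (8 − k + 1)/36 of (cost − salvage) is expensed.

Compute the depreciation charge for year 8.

$1,552

Depreciable base = $60,172 − $4,300 = $55,872.
Sum of the years' digits = 8+7+6+5+4+3+2+1 = 36.
Year 1: $55,872 × 8/36 = $12,416. Book value $47,756.
Year 2: $55,872 × 7/36 = $10,864. Book value $36,892.
Year 3: $55,872 × 6/36 = $9,312. Book value $27,580.
Year 4: $55,872 × 5/36 = $7,760. Book value $19,820.
Year 5: $55,872 × 4/36 = $6,208. Book value $13,612.
Year 6: $55,872 × 3/36 = $4,656. Book value $8,956.
Year 7: $55,872 × 2/36 = $3,104. Book value $5,852.
Year 8: $55,872 × 1/36 = $1,552. Book value $4,300.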